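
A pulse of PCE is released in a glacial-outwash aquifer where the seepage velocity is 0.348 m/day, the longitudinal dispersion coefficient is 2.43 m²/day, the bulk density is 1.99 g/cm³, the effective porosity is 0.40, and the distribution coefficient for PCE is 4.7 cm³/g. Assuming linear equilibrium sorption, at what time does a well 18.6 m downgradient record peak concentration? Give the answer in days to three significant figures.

903 days

Retardation factor R = 1 + ρ_b·K_d/n = 1 + 1.99 × 4.7/0.40 = 24.38.
Sorption retards both mechanisms: v_R = v/R = 0.01427 m/day, D_R = D/R = 0.09967 m²/day.
Peak time from v_R²t² + 2D_R t − x² = 0: t = (√(D_R² + v_R²x²) − D_R)/v_R².
√(D_R² + v_R²x²) = √(0.09967² + 0.01427² × 18.6²) = 0.2835; v_R² = 0.0002036.
t = (0.2835 − 0.09967)/0.0002036 = 903 days.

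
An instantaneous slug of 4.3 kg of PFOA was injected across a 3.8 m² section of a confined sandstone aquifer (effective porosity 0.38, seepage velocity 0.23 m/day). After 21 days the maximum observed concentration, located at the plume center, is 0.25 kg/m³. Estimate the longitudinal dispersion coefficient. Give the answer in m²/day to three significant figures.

At the plume center C_max = M/(n_e·A·√(4πDt)), so D = M²/(4πt·(n_e·A·C_max)²).
n_e·A·C_max = 0.38 × 3.8 × 0.25 = 0.3610 kg/m.
D = 4.3²/(4π × 21 × 0.3610²) = 0.538 m²/day.

0.538 m²/day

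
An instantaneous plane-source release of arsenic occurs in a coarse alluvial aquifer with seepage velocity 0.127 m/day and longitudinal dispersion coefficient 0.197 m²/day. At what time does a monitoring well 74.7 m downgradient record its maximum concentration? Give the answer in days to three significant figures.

For the 1D instantaneous-source solution, setting ∂C/∂t = 0 at fixed x gives v²t² + 2Dt − x² = 0, so t = (√(D² + v²x²) − D)/v².
√(D² + v²x²) = √(0.197² + 0.127² × 74.7²) = 9.489; v² = 0.016129.
t = (9.489 − 0.197)/0.016129 = 576 days (vs. the pure-advection estimate x/v = 588 d).

576 days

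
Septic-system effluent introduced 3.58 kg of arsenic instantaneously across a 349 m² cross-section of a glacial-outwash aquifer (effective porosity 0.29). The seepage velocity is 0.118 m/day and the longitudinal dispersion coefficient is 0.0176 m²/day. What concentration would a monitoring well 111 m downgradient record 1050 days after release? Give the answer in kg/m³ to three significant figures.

0.000244 kg/m³

For an instantaneous plane source, C(x,t) = M/(n_e·A·√(4πDt)) · exp(−(x−vt)²/(4Dt)), with n_e·A the pore (flow) area.
Plume center vt = 0.118 × 1050 = 123.9 m, so the well at 111 m is 12.9 m upgradient of the peak.
√(4πDt) = 15.24 m, giving peak height M/(n_e·A·√(4πDt)) = 3.58/(0.29 × 349 × 15.24) = 0.002321 kg/m³.
(x−vt)²/(4Dt) = (-12.9)²/(4 × 0.0176 × 1050) = 2.251; exp(−2.251) = 0.1053.
C = 0.002321 × 0.1053 = 0.000244 kg/m³.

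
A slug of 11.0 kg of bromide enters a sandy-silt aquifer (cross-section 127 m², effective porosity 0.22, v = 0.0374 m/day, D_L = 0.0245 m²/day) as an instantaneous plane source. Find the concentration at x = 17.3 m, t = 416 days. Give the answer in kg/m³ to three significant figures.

0.0323 kg/m³

For an instantaneous plane source, C(x,t) = M/(n_e·A·√(4πDt)) · exp(−(x−vt)²/(4Dt)), with n_e·A the pore (flow) area.
Plume center vt = 0.0374 × 416 = 15.5584 m, so the well at 17.3 m is 1.7416 m downgradient of the peak.
√(4πDt) = 11.32 m, giving peak height M/(n_e·A·√(4πDt)) = 11.0/(0.22 × 127 × 11.32) = 0.03478 kg/m³.
(x−vt)²/(4Dt) = (1.7416)²/(4 × 0.0245 × 416) = 0.07440; exp(−0.07440) = 0.9283.
C = 0.03478 × 0.9283 = 0.0323 kg/m³.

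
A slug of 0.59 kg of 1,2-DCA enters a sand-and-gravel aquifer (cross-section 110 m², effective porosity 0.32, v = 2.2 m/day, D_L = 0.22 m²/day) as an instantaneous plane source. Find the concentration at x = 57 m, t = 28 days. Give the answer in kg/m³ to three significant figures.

0.000807 kg/m³

For an instantaneous plane source, C(x,t) = M/(n_e·A·√(4πDt)) · exp(−(x−vt)²/(4Dt)), with n_e·A the pore (flow) area.
Plume center vt = 2.2 × 28 = 61.6 m, so the well at 57 m is 4.6 m upgradient of the peak.
√(4πDt) = 8.798 m, giving peak height M/(n_e·A·√(4πDt)) = 0.59/(0.32 × 110 × 8.798) = 0.001905 kg/m³.
(x−vt)²/(4Dt) = (-4.6)²/(4 × 0.22 × 28) = 0.8588; exp(−0.8588) = 0.4237.
C = 0.001905 × 0.4237 = 0.000807 kg/m³.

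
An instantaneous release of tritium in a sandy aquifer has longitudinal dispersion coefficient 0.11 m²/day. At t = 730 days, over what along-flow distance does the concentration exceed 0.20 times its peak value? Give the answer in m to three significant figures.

45.5 m

The plume is Gaussian with σ = √(2Dt) = √(2 × 0.11 × 730) = 12.67 m.
C/C_peak = exp(−Δx²/(2σ²)) = 0.20 ⇒ Δx = σ·√(−2 ln 0.20) = 12.67 × 1.794 = 22.73 m.
Width = 2Δx = 45.5 m.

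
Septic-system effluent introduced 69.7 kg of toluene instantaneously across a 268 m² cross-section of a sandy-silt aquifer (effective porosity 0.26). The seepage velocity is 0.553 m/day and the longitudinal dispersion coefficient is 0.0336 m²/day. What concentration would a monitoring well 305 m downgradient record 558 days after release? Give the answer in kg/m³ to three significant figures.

For an instantaneous plane source, C(x,t) = M/(n_e·A·√(4πDt)) · exp(−(x−vt)²/(4Dt)), with n_e·A the pore (flow) area.
Plume center vt = 0.553 × 558 = 308.574 m, so the well at 305 m is 3.574 m upgradient of the peak.
√(4πDt) = 15.35 m, giving peak height M/(n_e·A·√(4πDt)) = 69.7/(0.26 × 268 × 15.35) = 0.06517 kg/m³.
(x−vt)²/(4Dt) = (-3.574)²/(4 × 0.0336 × 558) = 0.1703; exp(−0.1703) = 0.8434.
C = 0.06517 × 0.8434 = 0.0550 kg/m³.

0.0550 kg/m³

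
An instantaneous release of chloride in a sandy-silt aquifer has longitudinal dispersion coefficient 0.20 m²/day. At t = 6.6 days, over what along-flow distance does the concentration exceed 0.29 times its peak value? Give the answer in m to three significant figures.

The plume is Gaussian with σ = √(2Dt) = √(2 × 0.20 × 6.6) = 1.625 m.
C/C_peak = exp(−Δx²/(2σ²)) = 0.29 ⇒ Δx = σ·√(−2 ln 0.29) = 1.625 × 1.573 = 2.556 m.
Width = 2Δx = 5.11 m.

5.11 m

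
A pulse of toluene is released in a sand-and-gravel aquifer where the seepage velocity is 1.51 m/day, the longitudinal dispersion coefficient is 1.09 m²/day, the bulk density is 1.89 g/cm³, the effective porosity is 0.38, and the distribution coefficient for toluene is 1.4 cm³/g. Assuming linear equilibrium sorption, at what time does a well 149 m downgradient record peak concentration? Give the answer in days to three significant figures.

Retardation factor R = 1 + ρ_b·K_d/n = 1 + 1.89 × 1.4/0.38 = 7.963.
Sorption retards both mechanisms: v_R = v/R = 0.1896 m/day, D_R = D/R = 0.1369 m²/day.
Peak time from v_R²t² + 2D_R t − x² = 0: t = (√(D_R² + v_R²x²) − D_R)/v_R².
√(D_R² + v_R²x²) = √(0.1369² + 0.1896² × 149²) = 28.25; v_R² = 0.03595.
t = (28.25 − 0.1369)/0.03595 = 782 days.

782 days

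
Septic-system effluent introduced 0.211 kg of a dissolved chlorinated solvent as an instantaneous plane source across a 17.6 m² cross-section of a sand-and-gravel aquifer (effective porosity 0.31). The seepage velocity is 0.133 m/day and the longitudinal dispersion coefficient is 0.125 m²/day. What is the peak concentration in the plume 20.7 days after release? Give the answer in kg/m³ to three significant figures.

0.00678 kg/m³

The peak of an instantaneous 1D plume sits at x = vt; there the Gaussian factor is 1 and C_max = M/(n_e·A·√(4πDt)), where n_e·A is the pore area the mass is dissolved in.
√(4πDt) = √(4π × 0.125 × 20.7) = 5.702 m, so C_max = 0.211/(0.31 × 17.6 × 5.702) = 0.00678 kg/m³.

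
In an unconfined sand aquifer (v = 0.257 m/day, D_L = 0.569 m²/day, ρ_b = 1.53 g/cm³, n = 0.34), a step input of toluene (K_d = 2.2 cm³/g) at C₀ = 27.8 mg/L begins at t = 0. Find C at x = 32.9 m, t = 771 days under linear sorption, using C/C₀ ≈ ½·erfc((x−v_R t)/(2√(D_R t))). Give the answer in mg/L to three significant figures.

1.40 mg/L

Retardation factor R = 1 + ρ_b·K_d/n = 1 + 1.53 × 2.2/0.34 = 10.90.
Sorption retards both mechanisms: v_R = v/R = 0.02358 m/day, D_R = D/R = 0.05220 m²/day.
v_R·t = 0.02358 × 771 = 18.18018 m; 2√(D_R t) = 12.69 m; argument = (32.9 − 18.18018)/12.69 = 1.160.
C = C₀ × ½·erfc(1.160) = 27.8 × 0.05045 = 1.40 mg/L.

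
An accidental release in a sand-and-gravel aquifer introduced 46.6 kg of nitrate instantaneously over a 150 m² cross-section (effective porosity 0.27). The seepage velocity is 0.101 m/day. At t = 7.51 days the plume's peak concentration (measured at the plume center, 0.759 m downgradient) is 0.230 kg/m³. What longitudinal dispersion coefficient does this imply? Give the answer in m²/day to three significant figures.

0.265 m²/day

At the plume center C_max = M/(n_e·A·√(4πDt)), so D = M²/(4πt·(n_e·A·C_max)²).
n_e·A·C_max = 0.27 × 150 × 0.230 = 9.315 kg/m.
D = 46.6²/(4π × 7.51 × 9.315²) = 0.265 m²/day.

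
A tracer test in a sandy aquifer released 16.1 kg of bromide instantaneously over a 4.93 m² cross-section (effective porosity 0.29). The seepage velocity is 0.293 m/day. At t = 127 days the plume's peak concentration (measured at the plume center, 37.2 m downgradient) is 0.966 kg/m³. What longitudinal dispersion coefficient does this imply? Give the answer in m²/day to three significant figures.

At the plume center C_max = M/(n_e·A·√(4πDt)), so D = M²/(4πt·(n_e·A·C_max)²).
n_e·A·C_max = 0.29 × 4.93 × 0.966 = 1.381 kg/m.
D = 16.1²/(4π × 127 × 1.381²) = 0.0852 m²/day.

0.0852 m²/day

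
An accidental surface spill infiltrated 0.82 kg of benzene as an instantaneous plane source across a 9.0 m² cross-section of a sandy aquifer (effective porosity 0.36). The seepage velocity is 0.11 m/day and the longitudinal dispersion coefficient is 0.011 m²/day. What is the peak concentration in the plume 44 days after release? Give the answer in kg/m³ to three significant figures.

0.103 kg/m³

The peak of an instantaneous 1D plume sits at x = vt; there the Gaussian factor is 1 and C_max = M/(n_e·A·√(4πDt)), where n_e·A is the pore area the mass is dissolved in.
√(4πDt) = √(4π × 0.011 × 44) = 2.466 m, so C_max = 0.82/(0.36 × 9.0 × 2.466) = 0.103 kg/m³.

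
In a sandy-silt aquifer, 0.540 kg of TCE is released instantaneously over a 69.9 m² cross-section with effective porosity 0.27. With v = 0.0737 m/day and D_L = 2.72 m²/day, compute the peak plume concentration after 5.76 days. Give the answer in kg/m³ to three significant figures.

0.00204 kg/m³

The peak of an instantaneous 1D plume sits at x = vt; there the Gaussian factor is 1 and C_max = M/(n_e·A·√(4πDt)), where n_e·A is the pore area the mass is dissolved in.
√(4πDt) = √(4π × 2.72 × 5.76) = 14.03 m, so C_max = 0.540/(0.27 × 69.9 × 14.03) = 0.00204 kg/m³.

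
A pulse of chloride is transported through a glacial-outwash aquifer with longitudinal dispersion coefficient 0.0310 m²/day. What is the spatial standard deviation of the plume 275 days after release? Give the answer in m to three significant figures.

4.13 m

Dispersive spreading gives a Gaussian with σ² = 2Dt; advection only shifts the center.
σ = √(2 × 0.0310 × 275) = 4.13 m.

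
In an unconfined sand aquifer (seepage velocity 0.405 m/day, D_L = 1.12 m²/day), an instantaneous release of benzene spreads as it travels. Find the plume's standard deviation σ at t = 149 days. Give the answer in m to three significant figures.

18.3 m

Dispersive spreading gives a Gaussian with σ² = 2Dt; advection only shifts the center.
σ = √(2 × 1.12 × 149) = 18.3 m.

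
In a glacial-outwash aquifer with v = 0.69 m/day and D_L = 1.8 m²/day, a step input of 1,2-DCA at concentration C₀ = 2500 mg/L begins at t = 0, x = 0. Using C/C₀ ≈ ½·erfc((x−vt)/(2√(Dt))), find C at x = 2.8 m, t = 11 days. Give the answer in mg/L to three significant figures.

1940 mg/L

For a continuous step input, C/C₀ ≈ ½·erfc((x−vt)/(2√(Dt))).
vt = 0.69 × 11 = 7.59 m and 2√(Dt) = 2√(1.8 × 11) = 8.899 m.
Argument (x−vt)/(2√(Dt)) = (2.8 − 7.59)/8.899 = -0.5383; ½·erfc(-0.5383) = 0.7768.
C = 2500 × 0.7768 = 1940 mg/L.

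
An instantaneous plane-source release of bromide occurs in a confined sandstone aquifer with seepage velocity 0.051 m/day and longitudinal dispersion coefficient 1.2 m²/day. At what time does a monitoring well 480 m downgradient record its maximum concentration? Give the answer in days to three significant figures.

8960 days

For the 1D instantaneous-source solution, setting ∂C/∂t = 0 at fixed x gives v²t² + 2Dt − x² = 0, so t = (√(D² + v²x²) − D)/v².
√(D² + v²x²) = √(1.2² + 0.051² × 480²) = 24.51; v² = 0.002601.
t = (24.51 − 1.2)/0.002601 = 8960 days (vs. the pure-advection estimate x/v = 9410 d).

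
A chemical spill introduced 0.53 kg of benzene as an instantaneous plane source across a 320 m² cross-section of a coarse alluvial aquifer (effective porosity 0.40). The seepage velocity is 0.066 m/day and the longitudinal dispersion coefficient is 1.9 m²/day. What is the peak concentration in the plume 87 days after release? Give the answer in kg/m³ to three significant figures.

9.08e-05 kg/m³

The peak of an instantaneous 1D plume sits at x = vt; there the Gaussian factor is 1 and C_max = M/(n_e·A·√(4πDt)), where n_e·A is the pore area the mass is dissolved in.
√(4πDt) = √(4π × 1.9 × 87) = 45.58 m, so C_max = 0.53/(0.40 × 320 × 45.58) = 9.08e-05 kg/m³.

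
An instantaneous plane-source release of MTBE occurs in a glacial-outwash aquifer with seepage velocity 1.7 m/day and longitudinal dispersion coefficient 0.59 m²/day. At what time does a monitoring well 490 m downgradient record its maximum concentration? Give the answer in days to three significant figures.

288 days

For the 1D instantaneous-source solution, setting ∂C/∂t = 0 at fixed x gives v²t² + 2Dt − x² = 0, so t = (√(D² + v²x²) − D)/v².
√(D² + v²x²) = √(0.59² + 1.7² × 490²) = 833.0; v² = 2.89.
t = (833.0 − 0.59)/2.89 = 288 days (vs. the pure-advection estimate x/v = 288 d).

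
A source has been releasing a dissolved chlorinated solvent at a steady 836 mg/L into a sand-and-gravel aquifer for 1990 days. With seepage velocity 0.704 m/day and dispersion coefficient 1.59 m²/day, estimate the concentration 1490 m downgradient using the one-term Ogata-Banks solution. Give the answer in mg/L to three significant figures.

110 mg/L

For a continuous step input, C/C₀ ≈ ½·erfc((x−vt)/(2√(Dt))).
vt = 0.704 × 1990 = 1400.96 m and 2√(Dt) = 2√(1.59 × 1990) = 112.5 m.
Argument (x−vt)/(2√(Dt)) = (1490 − 1400.96)/112.5 = 0.7915; ½·erfc(0.7915) = 0.1315.
C = 836 × 0.1315 = 110 mg/L.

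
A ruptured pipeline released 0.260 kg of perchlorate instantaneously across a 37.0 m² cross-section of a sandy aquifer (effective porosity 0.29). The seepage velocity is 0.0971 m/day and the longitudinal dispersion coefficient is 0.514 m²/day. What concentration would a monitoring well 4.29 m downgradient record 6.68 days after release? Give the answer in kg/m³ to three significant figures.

For an instantaneous plane source, C(x,t) = M/(n_e·A·√(4πDt)) · exp(−(x−vt)²/(4Dt)), with n_e·A the pore (flow) area.
Plume center vt = 0.0971 × 6.68 = 0.648628 m, so the well at 4.29 m is 3.641372 m downgradient of the peak.
√(4πDt) = 6.569 m, giving peak height M/(n_e·A·√(4πDt)) = 0.260/(0.29 × 37.0 × 6.569) = 0.003689 kg/m³.
(x−vt)²/(4Dt) = (3.641372)²/(4 × 0.514 × 6.68) = 0.9655; exp(−0.9655) = 0.3808.
C = 0.003689 × 0.3808 = 0.00140 kg/m³.

0.00140 kg/m³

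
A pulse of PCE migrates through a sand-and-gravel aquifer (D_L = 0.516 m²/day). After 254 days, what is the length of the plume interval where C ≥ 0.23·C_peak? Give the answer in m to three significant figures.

55.5 m

The plume is Gaussian with σ = √(2Dt) = √(2 × 0.516 × 254) = 16.19 m.
C/C_peak = exp(−Δx²/(2σ²)) = 0.23 ⇒ Δx = σ·√(−2 ln 0.23) = 16.19 × 1.714 = 27.75 m.
Width = 2Δx = 55.5 m.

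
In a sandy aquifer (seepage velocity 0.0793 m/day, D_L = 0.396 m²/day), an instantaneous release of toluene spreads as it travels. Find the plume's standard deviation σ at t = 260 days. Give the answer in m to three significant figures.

14.3 m

Dispersive spreading gives a Gaussian with σ² = 2Dt; advection only shifts the center.
σ = √(2 × 0.396 × 260) = 14.3 m.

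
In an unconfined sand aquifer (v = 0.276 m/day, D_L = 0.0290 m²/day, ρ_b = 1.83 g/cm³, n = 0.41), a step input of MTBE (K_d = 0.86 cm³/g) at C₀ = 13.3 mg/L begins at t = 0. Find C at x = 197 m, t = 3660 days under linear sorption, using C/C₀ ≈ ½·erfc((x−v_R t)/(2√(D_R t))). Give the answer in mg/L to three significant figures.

Retardation factor R = 1 + ρ_b·K_d/n = 1 + 1.83 × 0.86/0.41 = 4.839.
Sorption retards both mechanisms: v_R = v/R = 0.05704 m/day, D_R = D/R = 0.005993 m²/day.
v_R·t = 0.05704 × 3660 = 208.7664 m; 2√(D_R t) = 9.367 m; argument = (197 − 208.7664)/9.367 = -1.256.
C = C₀ × ½·erfc(-1.256) = 13.3 × 0.9622 = 12.8 mg/L.

12.8 mg/L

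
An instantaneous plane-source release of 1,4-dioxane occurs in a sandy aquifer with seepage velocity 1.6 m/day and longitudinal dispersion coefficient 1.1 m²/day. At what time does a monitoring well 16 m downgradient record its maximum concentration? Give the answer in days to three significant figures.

9.58 days

For the 1D instantaneous-source solution, setting ∂C/∂t = 0 at fixed x gives v²t² + 2Dt − x² = 0, so t = (√(D² + v²x²) − D)/v².
√(D² + v²x²) = √(1.1² + 1.6² × 16²) = 25.62; v² = 2.56.
t = (25.62 − 1.1)/2.56 = 9.58 days (vs. the pure-advection estimate x/v = 10.0 d).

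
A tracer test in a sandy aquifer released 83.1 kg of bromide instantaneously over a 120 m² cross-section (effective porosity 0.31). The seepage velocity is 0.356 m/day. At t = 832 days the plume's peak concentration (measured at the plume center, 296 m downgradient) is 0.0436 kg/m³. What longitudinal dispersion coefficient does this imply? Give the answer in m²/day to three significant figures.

At the plume center C_max = M/(n_e·A·√(4πDt)), so D = M²/(4πt·(n_e·A·C_max)²).
n_e·A·C_max = 0.31 × 120 × 0.0436 = 1.622 kg/m.
D = 83.1²/(4π × 832 × 1.622²) = 0.251 m²/day.

0.251 m²/day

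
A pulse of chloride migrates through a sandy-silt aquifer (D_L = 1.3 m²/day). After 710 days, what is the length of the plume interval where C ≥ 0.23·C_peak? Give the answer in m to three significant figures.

147 m

The plume is Gaussian with σ = √(2Dt) = √(2 × 1.3 × 710) = 42.97 m.
C/C_peak = exp(−Δx²/(2σ²)) = 0.23 ⇒ Δx = σ·√(−2 ln 0.23) = 42.97 × 1.714 = 73.65 m.
Width = 2Δx = 147 m.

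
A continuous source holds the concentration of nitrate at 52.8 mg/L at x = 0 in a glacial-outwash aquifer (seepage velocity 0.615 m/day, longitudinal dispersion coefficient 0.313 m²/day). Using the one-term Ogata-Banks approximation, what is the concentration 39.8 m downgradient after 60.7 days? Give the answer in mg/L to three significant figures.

18.2 mg/L

For a continuous step input, C/C₀ ≈ ½·erfc((x−vt)/(2√(Dt))).
vt = 0.615 × 60.7 = 37.3305 m and 2√(Dt) = 2√(0.313 × 60.7) = 8.718 m.
Argument (x−vt)/(2√(Dt)) = (39.8 − 37.3305)/8.718 = 0.2833; ½·erfc(0.2833) = 0.3443.
C = 52.8 × 0.3443 = 18.2 mg/L.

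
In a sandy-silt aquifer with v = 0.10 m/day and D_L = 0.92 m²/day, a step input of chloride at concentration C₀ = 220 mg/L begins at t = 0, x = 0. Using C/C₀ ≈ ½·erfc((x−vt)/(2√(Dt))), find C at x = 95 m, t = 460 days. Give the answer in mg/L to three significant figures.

10.1 mg/L

For a continuous step input, C/C₀ ≈ ½·erfc((x−vt)/(2√(Dt))).
vt = 0.10 × 460 = 46 m and 2√(Dt) = 2√(0.92 × 460) = 41.14 m.
Argument (x−vt)/(2√(Dt)) = (95 − 46)/41.14 = 1.191; ½·erfc(1.191) = 0.04606.
C = 220 × 0.04606 = 10.1 mg/L.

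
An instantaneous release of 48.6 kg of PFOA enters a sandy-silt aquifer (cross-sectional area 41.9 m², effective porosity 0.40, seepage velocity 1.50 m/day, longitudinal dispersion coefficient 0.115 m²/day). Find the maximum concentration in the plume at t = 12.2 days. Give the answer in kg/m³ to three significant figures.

0.691 kg/m³

The peak of an instantaneous 1D plume sits at x = vt; there the Gaussian factor is 1 and C_max = M/(n_e·A·√(4πDt)), where n_e·A is the pore area the mass is dissolved in.
√(4πDt) = √(4π × 0.115 × 12.2) = 4.199 m, so C_max = 48.6/(0.40 × 41.9 × 4.199) = 0.691 kg/m³.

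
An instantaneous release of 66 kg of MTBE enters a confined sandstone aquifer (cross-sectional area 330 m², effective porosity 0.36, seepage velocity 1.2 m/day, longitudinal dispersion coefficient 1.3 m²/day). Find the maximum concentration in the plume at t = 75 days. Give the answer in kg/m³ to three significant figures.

0.0159 kg/m³

The peak of an instantaneous 1D plume sits at x = vt; there the Gaussian factor is 1 and C_max = M/(n_e·A·√(4πDt)), where n_e·A is the pore area the mass is dissolved in.
√(4πDt) = √(4π × 1.3 × 75) = 35.00 m, so C_max = 66/(0.36 × 330 × 35.00) = 0.0159 kg/m³.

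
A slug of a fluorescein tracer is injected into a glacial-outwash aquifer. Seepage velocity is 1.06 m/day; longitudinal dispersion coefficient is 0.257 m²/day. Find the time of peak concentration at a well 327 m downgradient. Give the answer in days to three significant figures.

For the 1D instantaneous-source solution, setting ∂C/∂t = 0 at fixed x gives v²t² + 2Dt − x² = 0, so t = (√(D² + v²x²) − D)/v².
√(D² + v²x²) = √(0.257² + 1.06² × 327²) = 346.6; v² = 1.1236.
t = (346.6 − 0.257)/1.1236 = 308 days (vs. the pure-advection estimate x/v = 308 d).

308 days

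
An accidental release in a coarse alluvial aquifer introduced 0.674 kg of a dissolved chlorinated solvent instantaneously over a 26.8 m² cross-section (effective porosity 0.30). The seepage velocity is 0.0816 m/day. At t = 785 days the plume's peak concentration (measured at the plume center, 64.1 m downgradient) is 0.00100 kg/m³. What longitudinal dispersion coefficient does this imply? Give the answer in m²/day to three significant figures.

0.712 m²/day

At the plume center C_max = M/(n_e·A·√(4πDt)), so D = M²/(4πt·(n_e·A·C_max)²).
n_e·A·C_max = 0.30 × 26.8 × 0.00100 = 0.008040 kg/m.
D = 0.674²/(4π × 785 × 0.008040²) = 0.712 m²/day.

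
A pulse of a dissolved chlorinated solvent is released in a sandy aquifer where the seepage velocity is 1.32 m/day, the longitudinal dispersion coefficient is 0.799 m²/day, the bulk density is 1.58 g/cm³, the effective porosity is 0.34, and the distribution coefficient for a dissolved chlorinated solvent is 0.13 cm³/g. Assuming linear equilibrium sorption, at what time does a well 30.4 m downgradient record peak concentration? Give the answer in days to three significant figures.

Retardation factor R = 1 + ρ_b·K_d/n = 1 + 1.58 × 0.13/0.34 = 1.604.
Sorption retards both mechanisms: v_R = v/R = 0.8229 m/day, D_R = D/R = 0.4981 m²/day.
Peak time from v_R²t² + 2D_R t − x² = 0: t = (√(D_R² + v_R²x²) − D_R)/v_R².
√(D_R² + v_R²x²) = √(0.4981² + 0.8229² × 30.4²) = 25.02; v_R² = 0.6772.
t = (25.02 − 0.4981)/0.6772 = 36.2 days.

36.2 days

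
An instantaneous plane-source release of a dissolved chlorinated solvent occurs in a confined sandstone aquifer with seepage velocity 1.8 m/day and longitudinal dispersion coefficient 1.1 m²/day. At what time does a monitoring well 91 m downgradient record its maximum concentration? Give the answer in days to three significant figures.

For the 1D instantaneous-source solution, setting ∂C/∂t = 0 at fixed x gives v²t² + 2Dt − x² = 0, so t = (√(D² + v²x²) − D)/v².
√(D² + v²x²) = √(1.1² + 1.8² × 91²) = 163.8; v² = 3.24.
t = (163.8 − 1.1)/3.24 = 50.2 days (vs. the pure-advection estimate x/v = 50.6 d).

50.2 days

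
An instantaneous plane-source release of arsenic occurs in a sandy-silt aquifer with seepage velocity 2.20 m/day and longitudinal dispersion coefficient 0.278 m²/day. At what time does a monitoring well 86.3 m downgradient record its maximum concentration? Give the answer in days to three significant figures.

39.2 days

For the 1D instantaneous-source solution, setting ∂C/∂t = 0 at fixed x gives v²t² + 2Dt − x² = 0, so t = (√(D² + v²x²) − D)/v².
√(D² + v²x²) = √(0.278² + 2.20² × 86.3²) = 189.9; v² = 4.84.
t = (189.9 − 0.278)/4.84 = 39.2 days (vs. the pure-advection estimate x/v = 39.2 d).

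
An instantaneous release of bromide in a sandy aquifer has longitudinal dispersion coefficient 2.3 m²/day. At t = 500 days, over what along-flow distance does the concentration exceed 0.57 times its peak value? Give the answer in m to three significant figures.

The plume is Gaussian with σ = √(2Dt) = √(2 × 2.3 × 500) = 47.96 m.
C/C_peak = exp(−Δx²/(2σ²)) = 0.57 ⇒ Δx = σ·√(−2 ln 0.57) = 47.96 × 1.060 = 50.84 m.
Width = 2Δx = 102 m.

102 m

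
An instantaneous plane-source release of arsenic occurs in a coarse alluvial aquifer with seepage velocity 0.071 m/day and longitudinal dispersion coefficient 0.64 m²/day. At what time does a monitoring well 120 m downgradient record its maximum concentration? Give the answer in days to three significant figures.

For the 1D instantaneous-source solution, setting ∂C/∂t = 0 at fixed x gives v²t² + 2Dt − x² = 0, so t = (√(D² + v²x²) − D)/v².
√(D² + v²x²) = √(0.64² + 0.071² × 120²) = 8.544; v² = 0.005041.
t = (8.544 − 0.64)/0.005041 = 1570 days (vs. the pure-advection estimate x/v = 1690 d).

1570 days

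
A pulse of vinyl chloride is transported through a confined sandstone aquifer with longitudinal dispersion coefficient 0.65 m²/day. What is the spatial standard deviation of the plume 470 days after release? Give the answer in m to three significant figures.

Dispersive spreading gives a Gaussian with σ² = 2Dt; advection only shifts the center.
σ = √(2 × 0.65 × 470) = 24.7 m.

24.7 m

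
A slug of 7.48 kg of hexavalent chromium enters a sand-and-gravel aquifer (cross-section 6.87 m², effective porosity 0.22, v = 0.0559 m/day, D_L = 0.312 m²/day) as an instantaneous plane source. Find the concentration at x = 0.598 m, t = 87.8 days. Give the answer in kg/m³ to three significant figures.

For an instantaneous plane source, C(x,t) = M/(n_e·A·√(4πDt)) · exp(−(x−vt)²/(4Dt)), with n_e·A the pore (flow) area.
Plume center vt = 0.0559 × 87.8 = 4.90802 m, so the well at 0.598 m is 4.31002 m upgradient of the peak.
√(4πDt) = 18.55 m, giving peak height M/(n_e·A·√(4πDt)) = 7.48/(0.22 × 6.87 × 18.55) = 0.2668 kg/m³.
(x−vt)²/(4Dt) = (-4.31002)²/(4 × 0.312 × 87.8) = 0.1695; exp(−0.1695) = 0.8441.
C = 0.2668 × 0.8441 = 0.225 kg/m³.

0.225 kg/m³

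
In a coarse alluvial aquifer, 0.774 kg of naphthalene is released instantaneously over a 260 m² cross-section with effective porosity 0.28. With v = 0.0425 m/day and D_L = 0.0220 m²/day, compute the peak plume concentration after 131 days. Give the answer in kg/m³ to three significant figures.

The peak of an instantaneous 1D plume sits at x = vt; there the Gaussian factor is 1 and C_max = M/(n_e·A·√(4πDt)), where n_e·A is the pore area the mass is dissolved in.
√(4πDt) = √(4π × 0.0220 × 131) = 6.018 m, so C_max = 0.774/(0.28 × 260 × 6.018) = 0.00177 kg/m³.

0.00177 kg/m³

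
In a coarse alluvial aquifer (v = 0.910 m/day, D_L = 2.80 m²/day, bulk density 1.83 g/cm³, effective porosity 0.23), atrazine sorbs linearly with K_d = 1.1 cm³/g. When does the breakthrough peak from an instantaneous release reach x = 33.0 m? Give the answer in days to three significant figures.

Retardation factor R = 1 + ρ_b·K_d/n = 1 + 1.83 × 1.1/0.23 = 9.752.
Sorption retards both mechanisms: v_R = v/R = 0.09331 m/day, D_R = D/R = 0.2871 m²/day.
Peak time from v_R²t² + 2D_R t − x² = 0: t = (√(D_R² + v_R²x²) − D_R)/v_R².
√(D_R² + v_R²x²) = √(0.2871² + 0.09331² × 33.0²) = 3.093; v_R² = 0.008707.
t = (3.093 − 0.2871)/0.008707 = 322 days.

322 days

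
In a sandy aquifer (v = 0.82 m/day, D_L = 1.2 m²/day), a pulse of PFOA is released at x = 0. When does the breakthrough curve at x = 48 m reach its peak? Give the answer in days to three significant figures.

For the 1D instantaneous-source solution, setting ∂C/∂t = 0 at fixed x gives v²t² + 2Dt − x² = 0, so t = (√(D² + v²x²) − D)/v².
√(D² + v²x²) = √(1.2² + 0.82² × 48²) = 39.38; v² = 0.6724.
t = (39.38 − 1.2)/0.6724 = 56.8 days (vs. the pure-advection estimate x/v = 58.5 d).

56.8 days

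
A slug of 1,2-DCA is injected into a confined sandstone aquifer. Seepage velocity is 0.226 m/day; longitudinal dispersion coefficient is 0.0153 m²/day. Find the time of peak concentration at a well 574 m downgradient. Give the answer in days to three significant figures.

2540 days

For the 1D instantaneous-source solution, setting ∂C/∂t = 0 at fixed x gives v²t² + 2Dt − x² = 0, so t = (√(D² + v²x²) − D)/v².
√(D² + v²x²) = √(0.0153² + 0.226² × 574²) = 129.7; v² = 0.051076.
t = (129.7 − 0.0153)/0.051076 = 2540 days (vs. the pure-advection estimate x/v = 2540 d).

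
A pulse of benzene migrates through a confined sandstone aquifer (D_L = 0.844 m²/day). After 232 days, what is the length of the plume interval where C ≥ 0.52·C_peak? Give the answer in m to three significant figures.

45.3 m

The plume is Gaussian with σ = √(2Dt) = √(2 × 0.844 × 232) = 19.79 m.
C/C_peak = exp(−Δx²/(2σ²)) = 0.52 ⇒ Δx = σ·√(−2 ln 0.52) = 19.79 × 1.144 = 22.64 m.
Width = 2Δx = 45.3 m.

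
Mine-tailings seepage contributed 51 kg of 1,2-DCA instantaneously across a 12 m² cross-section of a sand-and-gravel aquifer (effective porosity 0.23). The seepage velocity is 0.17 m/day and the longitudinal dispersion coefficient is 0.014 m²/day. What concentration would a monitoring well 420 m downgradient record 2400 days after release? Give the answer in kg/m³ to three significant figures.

0.308 kg/m³

For an instantaneous plane source, C(x,t) = M/(n_e·A·√(4πDt)) · exp(−(x−vt)²/(4Dt)), with n_e·A the pore (flow) area.
Plume center vt = 0.17 × 2400 = 408 m, so the well at 420 m is 12 m downgradient of the peak.
√(4πDt) = 20.55 m, giving peak height M/(n_e·A·√(4πDt)) = 51/(0.23 × 12 × 20.55) = 0.8992 kg/m³.
(x−vt)²/(4Dt) = (12)²/(4 × 0.014 × 2400) = 1.071; exp(−1.071) = 0.3427.
C = 0.8992 × 0.3427 = 0.308 kg/m³.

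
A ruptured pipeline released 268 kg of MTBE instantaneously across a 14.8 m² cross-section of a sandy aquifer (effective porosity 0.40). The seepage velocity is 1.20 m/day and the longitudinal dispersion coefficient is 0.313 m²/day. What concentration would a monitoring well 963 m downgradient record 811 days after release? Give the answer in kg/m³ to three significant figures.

For an instantaneous plane source, C(x,t) = M/(n_e·A·√(4πDt)) · exp(−(x−vt)²/(4Dt)), with n_e·A the pore (flow) area.
Plume center vt = 1.20 × 811 = 973.2 m, so the well at 963 m is 10.2 m upgradient of the peak.
√(4πDt) = 56.48 m, giving peak height M/(n_e·A·√(4πDt)) = 268/(0.40 × 14.8 × 56.48) = 0.8015 kg/m³.
(x−vt)²/(4Dt) = (-10.2)²/(4 × 0.313 × 811) = 0.1025; exp(−0.1025) = 0.9026.
C = 0.8015 × 0.9026 = 0.723 kg/m³.

0.723 kg/m³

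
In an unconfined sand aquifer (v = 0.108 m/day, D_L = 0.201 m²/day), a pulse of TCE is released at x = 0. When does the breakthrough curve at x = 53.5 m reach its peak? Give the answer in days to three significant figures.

For the 1D instantaneous-source solution, setting ∂C/∂t = 0 at fixed x gives v²t² + 2Dt − x² = 0, so t = (√(D² + v²x²) − D)/v².
√(D² + v²x²) = √(0.201² + 0.108² × 53.5²) = 5.781; v² = 0.011664.
t = (5.781 − 0.201)/0.011664 = 478 days (vs. the pure-advection estimate x/v = 495 d).

478 days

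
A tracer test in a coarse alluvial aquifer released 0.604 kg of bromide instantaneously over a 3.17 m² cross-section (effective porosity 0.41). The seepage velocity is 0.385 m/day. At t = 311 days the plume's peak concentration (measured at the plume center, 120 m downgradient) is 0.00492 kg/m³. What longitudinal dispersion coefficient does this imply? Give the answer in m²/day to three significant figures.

2.28 m²/day

At the plume center C_max = M/(n_e·A·√(4πDt)), so D = M²/(4πt·(n_e·A·C_max)²).
n_e·A·C_max = 0.41 × 3.17 × 0.00492 = 0.006395 kg/m.
D = 0.604²/(4π × 311 × 0.006395²) = 2.28 m²/day.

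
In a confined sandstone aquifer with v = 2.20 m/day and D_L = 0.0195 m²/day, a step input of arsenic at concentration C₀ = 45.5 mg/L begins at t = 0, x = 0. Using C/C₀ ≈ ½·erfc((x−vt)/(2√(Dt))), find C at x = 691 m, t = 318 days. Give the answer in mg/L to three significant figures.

45.2 mg/L

For a continuous step input, C/C₀ ≈ ½·erfc((x−vt)/(2√(Dt))).
vt = 2.20 × 318 = 699.6 m and 2√(Dt) = 2√(0.0195 × 318) = 4.980 m.
Argument (x−vt)/(2√(Dt)) = (691 − 699.6)/4.980 = -1.727; ½·erfc(-1.727) = 0.9927.
C = 45.5 × 0.9927 = 45.2 mg/L.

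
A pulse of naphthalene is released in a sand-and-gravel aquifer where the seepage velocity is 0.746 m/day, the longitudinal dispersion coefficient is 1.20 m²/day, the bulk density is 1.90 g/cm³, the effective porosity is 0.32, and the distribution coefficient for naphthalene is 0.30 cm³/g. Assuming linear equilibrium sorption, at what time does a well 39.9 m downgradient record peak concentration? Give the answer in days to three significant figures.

Retardation factor R = 1 + ρ_b·K_d/n = 1 + 1.90 × 0.30/0.32 = 2.781.
Sorption retards both mechanisms: v_R = v/R = 0.2682 m/day, D_R = D/R = 0.4315 m²/day.
Peak time from v_R²t² + 2D_R t − x² = 0: t = (√(D_R² + v_R²x²) − D_R)/v_R².
√(D_R² + v_R²x²) = √(0.4315² + 0.2682² × 39.9²) = 10.71; v_R² = 0.07193.
t = (10.71 − 0.4315)/0.07193 = 143 days.

143 days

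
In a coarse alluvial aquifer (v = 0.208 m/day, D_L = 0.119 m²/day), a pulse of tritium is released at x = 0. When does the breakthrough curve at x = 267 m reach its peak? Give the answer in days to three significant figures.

For the 1D instantaneous-source solution, setting ∂C/∂t = 0 at fixed x gives v²t² + 2Dt − x² = 0, so t = (√(D² + v²x²) − D)/v².
√(D² + v²x²) = √(0.119² + 0.208² × 267²) = 55.54; v² = 0.043264.
t = (55.54 − 0.119)/0.043264 = 1280 days (vs. the pure-advection estimate x/v = 1280 d).

1280 days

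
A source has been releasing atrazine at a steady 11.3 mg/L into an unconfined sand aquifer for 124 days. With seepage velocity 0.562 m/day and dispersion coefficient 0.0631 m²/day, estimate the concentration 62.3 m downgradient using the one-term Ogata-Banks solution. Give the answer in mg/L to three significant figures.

For a continuous step input, C/C₀ ≈ ½·erfc((x−vt)/(2√(Dt))).
vt = 0.562 × 124 = 69.688 m and 2√(Dt) = 2√(0.0631 × 124) = 5.594 m.
Argument (x−vt)/(2√(Dt)) = (62.3 − 69.688)/5.594 = -1.321; ½·erfc(-1.321) = 0.9691.
C = 11.3 × 0.9691 = 11.0 mg/L.

11.0 mg/L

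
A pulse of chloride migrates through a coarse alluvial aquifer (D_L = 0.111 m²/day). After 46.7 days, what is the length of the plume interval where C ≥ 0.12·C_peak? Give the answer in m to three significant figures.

The plume is Gaussian with σ = √(2Dt) = √(2 × 0.111 × 46.7) = 3.220 m.
C/C_peak = exp(−Δx²/(2σ²)) = 0.12 ⇒ Δx = σ·√(−2 ln 0.12) = 3.220 × 2.059 = 6.630 m.
Width = 2Δx = 13.3 m.

13.3 m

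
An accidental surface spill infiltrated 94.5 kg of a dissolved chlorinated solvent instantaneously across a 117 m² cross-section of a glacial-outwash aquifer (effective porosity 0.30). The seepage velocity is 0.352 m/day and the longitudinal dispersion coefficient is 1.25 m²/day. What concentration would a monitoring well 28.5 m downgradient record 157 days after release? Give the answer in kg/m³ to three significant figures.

0.0218 kg/m³

For an instantaneous plane source, C(x,t) = M/(n_e·A·√(4πDt)) · exp(−(x−vt)²/(4Dt)), with n_e·A the pore (flow) area.
Plume center vt = 0.352 × 157 = 55.264 m, so the well at 28.5 m is 26.764 m upgradient of the peak.
√(4πDt) = 49.66 m, giving peak height M/(n_e·A·√(4πDt)) = 94.5/(0.30 × 117 × 49.66) = 0.05421 kg/m³.
(x−vt)²/(4Dt) = (-26.764)²/(4 × 1.25 × 157) = 0.9125; exp(−0.9125) = 0.4015.
C = 0.05421 × 0.4015 = 0.0218 kg/m³.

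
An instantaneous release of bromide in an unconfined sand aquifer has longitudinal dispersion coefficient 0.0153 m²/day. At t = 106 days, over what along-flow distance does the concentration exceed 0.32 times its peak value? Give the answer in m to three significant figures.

5.44 m

The plume is Gaussian with σ = √(2Dt) = √(2 × 0.0153 × 106) = 1.801 m.
C/C_peak = exp(−Δx²/(2σ²)) = 0.32 ⇒ Δx = σ·√(−2 ln 0.32) = 1.801 × 1.510 = 2.720 m.
Width = 2Δx = 5.44 m.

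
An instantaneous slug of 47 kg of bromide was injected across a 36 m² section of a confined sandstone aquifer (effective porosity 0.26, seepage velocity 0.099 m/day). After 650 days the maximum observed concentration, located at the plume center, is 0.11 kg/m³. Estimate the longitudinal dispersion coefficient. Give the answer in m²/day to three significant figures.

At the plume center C_max = M/(n_e·A·√(4πDt)), so D = M²/(4πt·(n_e·A·C_max)²).
n_e·A·C_max = 0.26 × 36 × 0.11 = 1.030 kg/m.
D = 47²/(4π × 650 × 1.030²) = 0.255 m²/day.

0.255 m²/day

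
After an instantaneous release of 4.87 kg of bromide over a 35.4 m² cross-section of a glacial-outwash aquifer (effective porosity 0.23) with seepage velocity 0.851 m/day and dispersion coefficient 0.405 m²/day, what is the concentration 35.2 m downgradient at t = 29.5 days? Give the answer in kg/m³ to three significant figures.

0.00579 kg/m³

For an instantaneous plane source, C(x,t) = M/(n_e·A·√(4πDt)) · exp(−(x−vt)²/(4Dt)), with n_e·A the pore (flow) area.
Plume center vt = 0.851 × 29.5 = 25.1045 m, so the well at 35.2 m is 10.0955 m downgradient of the peak.
√(4πDt) = 12.25 m, giving peak height M/(n_e·A·√(4πDt)) = 4.87/(0.23 × 35.4 × 12.25) = 0.04883 kg/m³.
(x−vt)²/(4Dt) = (10.0955)²/(4 × 0.405 × 29.5) = 2.133; exp(−2.133) = 0.1185.
C = 0.04883 × 0.1185 = 0.00579 kg/m³.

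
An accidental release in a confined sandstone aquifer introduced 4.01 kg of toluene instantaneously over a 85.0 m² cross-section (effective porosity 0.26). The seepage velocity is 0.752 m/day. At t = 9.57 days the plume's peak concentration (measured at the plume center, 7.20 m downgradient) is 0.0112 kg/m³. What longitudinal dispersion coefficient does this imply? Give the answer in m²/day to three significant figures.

2.18 m²/day

At the plume center C_max = M/(n_e·A·√(4πDt)), so D = M²/(4πt·(n_e·A·C_max)²).
n_e·A·C_max = 0.26 × 85.0 × 0.0112 = 0.2475 kg/m.
D = 4.01²/(4π × 9.57 × 0.2475²) = 2.18 m²/day.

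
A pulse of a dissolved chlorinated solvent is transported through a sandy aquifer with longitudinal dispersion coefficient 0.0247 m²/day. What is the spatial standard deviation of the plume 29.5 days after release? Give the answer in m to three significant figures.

Dispersive spreading gives a Gaussian with σ² = 2Dt; advection only shifts the center.
σ = √(2 × 0.0247 × 29.5) = 1.21 m.

1.21 m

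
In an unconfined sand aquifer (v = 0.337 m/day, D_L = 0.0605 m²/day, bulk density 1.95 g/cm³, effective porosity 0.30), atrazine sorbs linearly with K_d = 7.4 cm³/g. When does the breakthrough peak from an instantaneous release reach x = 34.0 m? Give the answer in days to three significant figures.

4930 days

Retardation factor R = 1 + ρ_b·K_d/n = 1 + 1.95 × 7.4/0.30 = 49.10.
Sorption retards both mechanisms: v_R = v/R = 0.006864 m/day, D_R = D/R = 0.001232 m²/day.
Peak time from v_R²t² + 2D_R t − x² = 0: t = (√(D_R² + v_R²x²) − D_R)/v_R².
√(D_R² + v_R²x²) = √(0.001232² + 0.006864² × 34.0²) = 0.2334; v_R² = 4.711e-05.
t = (0.2334 − 0.001232)/4.711e-05 = 4930 days.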